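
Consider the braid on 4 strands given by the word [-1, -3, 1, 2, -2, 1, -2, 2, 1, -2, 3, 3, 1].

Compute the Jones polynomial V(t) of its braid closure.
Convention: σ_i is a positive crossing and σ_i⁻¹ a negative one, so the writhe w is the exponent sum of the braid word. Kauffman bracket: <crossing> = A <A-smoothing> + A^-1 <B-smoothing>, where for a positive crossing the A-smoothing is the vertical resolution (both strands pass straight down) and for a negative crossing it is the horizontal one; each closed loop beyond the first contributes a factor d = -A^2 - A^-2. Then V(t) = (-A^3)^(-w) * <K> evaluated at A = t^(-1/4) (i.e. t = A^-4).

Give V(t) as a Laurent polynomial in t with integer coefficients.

-t^4 + t^3 + t

Derivation:
The presented braid s1^-1 s3^-1 s1 s2 s2^-1 s1 s2^-1 s2 s1 s2^-1 s3 s3 s1 on 4 strands reduces by inverse Markov moves (closure unchanged at each step):
  Deconjugate: the word is γ·β·γ⁻¹ with γ = s1^-1 s3^-1 (prefix) and γ⁻¹ = s3 s1 (suffix); strip both.
  Destabilize: the word has the form β·s3 where s3 occurs only as the final letter (β ∈ B_3); drop it and the last strand → 3 strands.
Reduced to β = s1 s2 s2^-1 s1 s2^-1 s2 s1 s2^-1 on 3 strands, 8 crossings.
Compute on β:
First cancel adjacent σ_i σ_i⁻¹ pairs (Reidemeister II — same braid, same closure): s1 s2 s2^-1 s1 s2^-1 s2 s1 s2^-1 → s1 s1 s1 s2^-1.
Braid: s1 s1 s1 s2^-1 on 3 strands, 4 crossings.
Writhe w = (#positive) - (#negative) = 3 - 1 = 2.
Computing the Kauffman bracket via state sum. There are 2^4 = 16 states.
For each crossing: s=0 is the vertical smoothing, s=1 horizontal. Crossing k contributes A^(sign_k * (1 - 2*s_k)); loop factor d = -A^2 - A^-2.
  state 0000: A-exp=+2, loops=3, term = A^2 * d^2
  state 0001: A-exp=+4, loops=2, term = A^4 * d^1
  state 0010: A-exp=+0, loops=2, term = A^0 * d^1
  state 0011: A-exp=+2, loops=1, term = A^2 * d^0
  state 0100: A-exp=+0, loops=2, term = A^0 * d^1
  state 0101: A-exp=+2, loops=1, term = A^2 * d^0
  state 0110: A-exp=-2, loops=3, term = A^-2 * d^2
  state 0111: A-exp=+0, loops=2, term = A^0 * d^1
  state 1000: A-exp=+0, loops=2, term = A^0 * d^1
  state 1001: A-exp=+2, loops=1, term = A^2 * d^0
  state 1010: A-exp=-2, loops=3, term = A^-2 * d^2
  state 1011: A-exp=+0, loops=2, term = A^0 * d^1
  state 1100: A-exp=-2, loops=3, term = A^-2 * d^2
  state 1101: A-exp=+0, loops=2, term = A^0 * d^1
  state 1110: A-exp=-4, loops=4, term = A^-4 * d^3
  state 1111: A-exp=-2, loops=3, term = A^-2 * d^2
Collect the terms by A-exponent (count of states per loop number):
Powers of d = -A^2 - A^-2: d^2 = A^4 + 2 + A^-4; d^3 = -A^6 - 3*A^2 - 3*A^-2 - A^-6.
  A^4 * (d) = -A^6 - A^2
  A^2 * (3 + d^2) = A^6 + 5*A^2 + A^-2
  A^0 * (6*d) = -6*A^2 - 6*A^-2
  A^-2 * (4*d^2) = 4*A^2 + 8*A^-2 + 4*A^-6
  A^-4 * (d^3) = -A^2 - 3*A^-2 - 3*A^-6 - A^-10
Summing the groups: <K> = A^2 + A^-6 - A^-10
Normalise by the writhe: (-A^3)^(-w) = (-A^3)^(-2) = A^-6, so f(A) = A^-6 * <K> = A^-4 + A^-12 - A^-16.
Substitute A = t^(-1/4), i.e. A^e → t^(-e/4): V(t) = -t^4 + t^3 + t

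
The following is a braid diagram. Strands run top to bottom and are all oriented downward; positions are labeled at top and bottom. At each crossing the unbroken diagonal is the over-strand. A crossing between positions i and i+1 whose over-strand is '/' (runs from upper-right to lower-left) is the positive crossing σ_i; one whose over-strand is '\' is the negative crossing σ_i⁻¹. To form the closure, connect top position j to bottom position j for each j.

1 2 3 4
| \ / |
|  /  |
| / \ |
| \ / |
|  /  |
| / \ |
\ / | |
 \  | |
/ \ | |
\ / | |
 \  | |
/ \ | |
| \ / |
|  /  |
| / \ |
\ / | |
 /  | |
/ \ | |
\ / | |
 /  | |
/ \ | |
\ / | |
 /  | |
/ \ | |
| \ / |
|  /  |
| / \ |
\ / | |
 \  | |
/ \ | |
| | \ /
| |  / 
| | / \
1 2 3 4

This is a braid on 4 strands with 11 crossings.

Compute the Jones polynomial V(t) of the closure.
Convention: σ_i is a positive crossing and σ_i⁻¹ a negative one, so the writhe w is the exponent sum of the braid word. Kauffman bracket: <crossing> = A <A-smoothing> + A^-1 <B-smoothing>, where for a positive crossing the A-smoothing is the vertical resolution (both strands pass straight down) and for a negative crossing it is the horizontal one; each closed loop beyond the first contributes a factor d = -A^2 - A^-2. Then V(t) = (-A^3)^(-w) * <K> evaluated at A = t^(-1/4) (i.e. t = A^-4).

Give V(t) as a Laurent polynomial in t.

-t^8 + 2*t^7 - 4*t^6 + 5*t^5 - 5*t^4 + 6*t^3 - 4*t^2 + 3*t - 1

Derivation:
Reading the diagram top to bottom ('/'-over between positions i,i+1 = s_i, '\'-over = s_i^-1): braid word = s2 s2 s1^-1 s1^-1 s2 s1 s1 s1 s2 s1^-1 s3.
The presented braid s2 s2 s1^-1 s1^-1 s2 s1 s1 s1 s2 s1^-1 s3 on 4 strands reduces by inverse Markov moves (closure unchanged at each step):
  Destabilize: the word has the form β·s3 where s3 occurs only as the final letter (β ∈ B_3); drop it and the last strand → 3 strands.
Reduced to β = s2 s2 s1^-1 s1^-1 s2 s1 s1 s1 s2 s1^-1 on 3 strands, 10 crossings.
Compute on β:
Braid: s2 s2 s1^-1 s1^-1 s2 s1 s1 s1 s2 s1^-1 on 3 strands, 10 crossings.
Writhe w = (#positive) - (#negative) = 7 - 3 = 4.
Computing the Kauffman bracket via state sum. There are 2^10 = 1024 states.
Each crossing splits two ways (0=vertical, 1=horizontal). The state's weight is A^(#A-smoothings - #B-smoothings) * d^(loops - 1).
Tabulate the states by total A-exponent and number of loops L (A-exp: L × count):
  A^10: L=4 ×1
  A^8: L=3 ×7, L=5 ×3
  A^6: L=2 ×19, L=4 ×23, L=6 ×3
  A^4: L=1 ×20, L=3 ×75, L=5 ×24, L=7 ×1
  A^2: L=2 ×114, L=4 ×86, L=6 ×10
  A^0: L=1 ×51, L=3 ×155, L=5 ×45, L=7 ×1
  A^-2: L=2 ×102, L=4 ×98, L=6 ×10
  A^-4: L=3 ×89, L=5 ×30, L=7 ×1
  A^-6: L=4 ×41, L=6 ×4
  A^-8: L=5 ×10
  A^-10: L=6 ×1
Each group contributes A^e * Σ count * d^(L-1):
Powers of d = -A^2 - A^-2: d^2 = A^4 + 2 + A^-4; d^3 = -A^6 - 3*A^2 - 3*A^-2 - A^-6; d^4 = A^8 + 4*A^4 + 6 + 4*A^-4 + A^-8; d^5 = -A^10 - 5*A^6 - 10*A^2 - 10*A^-2 - 5*A^-6 - A^-10; d^6 = A^12 + 6*A^8 + 15*A^4 + 20 + 15*A^-4 + 6*A^-8 + A^-12.
  A^10 * (d^3) = -A^16 - 3*A^12 - 3*A^8 - A^4
  A^8 * (7*d^2 + 3*d^4) = 3*A^16 + 19*A^12 + 32*A^8 + 19*A^4 + 3
  A^6 * (19*d + 23*d^3 + 3*d^5) = -3*A^16 - 38*A^12 - 118*A^8 - 118*A^4 - 38 - 3*A^-4
  A^4 * (20 + 75*d^2 + 24*d^4 + d^6) = A^16 + 30*A^12 + 186*A^8 + 334*A^4 + 186 + 30*A^-4 + A^-8
  A^2 * (114*d + 86*d^3 + 10*d^5) = -10*A^12 - 136*A^8 - 472*A^4 - 472 - 136*A^-4 - 10*A^-8
  A^0 * (51 + 155*d^2 + 45*d^4 + d^6) = A^12 + 51*A^8 + 350*A^4 + 651 + 350*A^-4 + 51*A^-8 + A^-12
  A^-2 * (102*d + 98*d^3 + 10*d^5) = -10*A^8 - 148*A^4 - 496 - 496*A^-4 - 148*A^-8 - 10*A^-12
  A^-4 * (89*d^2 + 30*d^4 + d^6) = A^8 + 36*A^4 + 224 + 378*A^-4 + 224*A^-8 + 36*A^-12 + A^-16
  A^-6 * (41*d^3 + 4*d^5) = -4*A^4 - 61 - 163*A^-4 - 163*A^-8 - 61*A^-12 - 4*A^-16
  A^-8 * (10*d^4) = 10 + 40*A^-4 + 60*A^-8 + 40*A^-12 + 10*A^-16
  A^-10 * (d^5) = -1 - 5*A^-4 - 10*A^-8 - 10*A^-12 - 5*A^-16 - A^-20
Summing the groups: <K> = -A^12 + 3*A^8 - 4*A^4 + 6 - 5*A^-4 + 5*A^-8 - 4*A^-12 + 2*A^-16 - A^-20
Normalise by the writhe: (-A^3)^(-w) = (-A^3)^(-4) = A^-12, so f(A) = A^-12 * <K> = -1 + 3*A^-4 - 4*A^-8 + 6*A^-12 - 5*A^-16 + 5*A^-20 - 4*A^-24 + 2*A^-28 - A^-32.
Substitute A = t^(-1/4), i.e. A^e → t^(-e/4): V(t) = -t^8 + 2*t^7 - 4*t^6 + 5*t^5 - 5*t^4 + 6*t^3 - 4*t^2 + 3*t - 1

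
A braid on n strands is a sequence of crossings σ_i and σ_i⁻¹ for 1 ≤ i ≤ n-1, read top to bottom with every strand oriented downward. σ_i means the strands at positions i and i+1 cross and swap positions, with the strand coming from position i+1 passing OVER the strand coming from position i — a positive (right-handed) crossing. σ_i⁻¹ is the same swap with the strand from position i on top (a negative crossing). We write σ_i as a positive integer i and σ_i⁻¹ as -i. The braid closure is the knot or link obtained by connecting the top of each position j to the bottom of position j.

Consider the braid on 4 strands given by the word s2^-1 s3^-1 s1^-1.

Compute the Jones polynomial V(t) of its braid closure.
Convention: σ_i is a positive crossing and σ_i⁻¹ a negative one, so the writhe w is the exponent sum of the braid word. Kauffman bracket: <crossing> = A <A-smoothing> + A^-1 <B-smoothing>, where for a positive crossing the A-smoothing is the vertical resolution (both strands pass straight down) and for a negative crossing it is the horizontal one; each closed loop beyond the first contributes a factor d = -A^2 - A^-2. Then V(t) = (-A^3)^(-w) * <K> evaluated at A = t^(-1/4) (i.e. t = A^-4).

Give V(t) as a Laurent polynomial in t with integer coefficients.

1

Derivation:
Braid: s2^-1 s3^-1 s1^-1 on 4 strands, 3 crossings.
Writhe w = (#positive) - (#negative) = 0 - 3 = -3.
State-sum expansion of <K>. There are 2^3 = 8 states.
Smooth each crossing (0=||, 1=⌣⌢); contribution A^(Σ sign_k(1-2s_k)) * d^(L-1).
  state 000: A-exp=-3, loops=4, term = A^-3 * d^3
  state 001: A-exp=-1, loops=3, term = A^-1 * d^2
  state 010: A-exp=-1, loops=3, term = A^-1 * d^2
  state 011: A-exp=+1, loops=2, term = A^1 * d^1
  state 100: A-exp=-1, loops=3, term = A^-1 * d^2
  state 101: A-exp=+1, loops=2, term = A^1 * d^1
  state 110: A-exp=+1, loops=2, term = A^1 * d^1
  state 111: A-exp=+3, loops=1, term = A^3 * d^0
Collect the terms by A-exponent (count of states per loop number):
Powers of d = -A^2 - A^-2: d^2 = A^4 + 2 + A^-4; d^3 = -A^6 - 3*A^2 - 3*A^-2 - A^-6.
  A^3 * (1) = A^3
  A^1 * (3*d) = -3*A^3 - 3*A^-1
  A^-1 * (3*d^2) = 3*A^3 + 6*A^-1 + 3*A^-5
  A^-3 * (d^3) = -A^3 - 3*A^-1 - 3*A^-5 - A^-9
Summing the groups: <K> = -A^-9
Normalise by the writhe: (-A^3)^(-w) = (-A^3)^(3) = -A^9, so f(A) = -A^9 * <K> = 1.
Substitute A = t^(-1/4), i.e. A^e → t^(-e/4): V(t) = 1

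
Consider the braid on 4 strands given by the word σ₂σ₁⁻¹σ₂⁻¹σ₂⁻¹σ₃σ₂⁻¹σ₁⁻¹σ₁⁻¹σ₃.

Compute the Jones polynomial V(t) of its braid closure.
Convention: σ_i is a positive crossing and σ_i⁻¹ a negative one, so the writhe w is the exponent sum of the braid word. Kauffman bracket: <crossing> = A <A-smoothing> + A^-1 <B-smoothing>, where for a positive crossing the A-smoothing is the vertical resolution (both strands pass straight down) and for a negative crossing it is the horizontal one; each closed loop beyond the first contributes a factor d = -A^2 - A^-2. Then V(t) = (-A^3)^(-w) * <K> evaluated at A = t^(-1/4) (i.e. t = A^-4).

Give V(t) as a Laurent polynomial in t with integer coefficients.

t - 2 + 4*t^-1 - 5*t^-2 + 6*t^-3 - 5*t^-4 + 4*t^-5 - 3*t^-6 + t^-7

Derivation:
Braid: s2 s1^-1 s2^-1 s2^-1 s3 s2^-1 s1^-1 s1^-1 s3 on 4 strands, 9 crossings.
Writhe w = (#positive) - (#negative) = 3 - 6 = -3.
Enumerate smoothing states for the bracket polynomial. There are 2^9 = 512 states.
Smooth each crossing (0=||, 1=⌣⌢); contribution A^(Σ sign_k(1-2s_k)) * d^(L-1).
Tabulate the states by total A-exponent and number of loops L (A-exp: L × count):
  A^9: L=6 ×1
  A^7: L=5 ×9
  A^5: L=4 ×35, L=6 ×1
  A^3: L=3 ×73, L=5 ×11
  A^1: L=2 ×82, L=4 ×43, L=6 ×1
  A^-1: L=1 ×40, L=3 ×79, L=5 ×7
  A^-3: L=2 ×63, L=4 ×21
  A^-5: L=1 ×9, L=3 ×26, L=5 ×1
  A^-7: L=2 ×6, L=4 ×3
  A^-9: L=3 ×1
Each group contributes A^e * Σ count * d^(L-1):
Powers of d = -A^2 - A^-2: d^2 = A^4 + 2 + A^-4; d^3 = -A^6 - 3*A^2 - 3*A^-2 - A^-6; d^4 = A^8 + 4*A^4 + 6 + 4*A^-4 + A^-8; d^5 = -A^10 - 5*A^6 - 10*A^2 - 10*A^-2 - 5*A^-6 - A^-10.
  A^9 * (d^5) = -A^19 - 5*A^15 - 10*A^11 - 10*A^7 - 5*A^3 - A^-1
  A^7 * (9*d^4) = 9*A^15 + 36*A^11 + 54*A^7 + 36*A^3 + 9*A^-1
  A^5 * (35*d^3 + d^5) = -A^15 - 40*A^11 - 115*A^7 - 115*A^3 - 40*A^-1 - A^-5
  A^3 * (73*d^2 + 11*d^4) = 11*A^11 + 117*A^7 + 212*A^3 + 117*A^-1 + 11*A^-5
  A^1 * (82*d + 43*d^3 + d^5) = -A^11 - 48*A^7 - 221*A^3 - 221*A^-1 - 48*A^-5 - A^-9
  A^-1 * (40 + 79*d^2 + 7*d^4) = 7*A^7 + 107*A^3 + 240*A^-1 + 107*A^-5 + 7*A^-9
  A^-3 * (63*d + 21*d^3) = -21*A^3 - 126*A^-1 - 126*A^-5 - 21*A^-9
  A^-5 * (9 + 26*d^2 + d^4) = A^3 + 30*A^-1 + 67*A^-5 + 30*A^-9 + A^-13
  A^-7 * (6*d + 3*d^3) = -3*A^-1 - 15*A^-5 - 15*A^-9 - 3*A^-13
  A^-9 * (d^2) = A^-5 + 2*A^-9 + A^-13
Summing the groups: <K> = -A^19 + 3*A^15 - 4*A^11 + 5*A^7 - 6*A^3 + 5*A^-1 - 4*A^-5 + 2*A^-9 - A^-13
Normalise by the writhe: (-A^3)^(-w) = (-A^3)^(3) = -A^9, so f(A) = -A^9 * <K> = A^28 - 3*A^24 + 4*A^20 - 5*A^16 + 6*A^12 - 5*A^8 + 4*A^4 - 2 + A^-4.
Substitute A = t^(-1/4), i.e. A^e → t^(-e/4): V(t) = t - 2 + 4*t^-1 - 5*t^-2 + 6*t^-3 - 5*t^-4 + 4*t^-5 - 3*t^-6 + t^-7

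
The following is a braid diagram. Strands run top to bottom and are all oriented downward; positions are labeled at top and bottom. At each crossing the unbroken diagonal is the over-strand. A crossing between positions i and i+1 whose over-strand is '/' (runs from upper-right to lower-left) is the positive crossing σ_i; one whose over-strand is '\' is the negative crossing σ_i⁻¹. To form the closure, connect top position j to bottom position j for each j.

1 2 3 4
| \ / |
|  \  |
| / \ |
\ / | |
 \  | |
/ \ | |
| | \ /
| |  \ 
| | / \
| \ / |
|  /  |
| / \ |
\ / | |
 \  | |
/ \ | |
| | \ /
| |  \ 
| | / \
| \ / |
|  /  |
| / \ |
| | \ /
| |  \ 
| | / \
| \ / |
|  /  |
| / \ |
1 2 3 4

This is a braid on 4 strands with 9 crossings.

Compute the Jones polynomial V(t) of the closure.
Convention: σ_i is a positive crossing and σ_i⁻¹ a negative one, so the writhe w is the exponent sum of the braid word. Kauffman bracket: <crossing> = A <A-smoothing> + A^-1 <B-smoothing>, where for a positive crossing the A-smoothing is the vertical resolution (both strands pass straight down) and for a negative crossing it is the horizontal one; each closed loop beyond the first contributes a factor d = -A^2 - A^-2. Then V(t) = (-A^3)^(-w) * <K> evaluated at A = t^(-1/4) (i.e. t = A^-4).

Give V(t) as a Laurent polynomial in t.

t - 2 + 3*t^-1 - 3*t^-2 + 4*t^-3 - 3*t^-4 + 2*t^-5 - t^-6

Derivation:
Reading the diagram top to bottom ('/'-over between positions i,i+1 = s_i, '\'-over = s_i^-1): braid word = s2^-1 s1^-1 s3^-1 s2 s1^-1 s3^-1 s2 s3^-1 s2.
The presented braid s2^-1 s1^-1 s3^-1 s2 s1^-1 s3^-1 s2 s3^-1 s2 on 4 strands reduces by inverse Markov moves (closure unchanged at each step):
  Deconjugate: the word is γ·β·γ⁻¹ with γ = s2^-1 (prefix) and γ⁻¹ = s2 (suffix); strip both.
Reduced to β = s1^-1 s3^-1 s2 s1^-1 s3^-1 s2 s3^-1 on 4 strands, 7 crossings.
Compute on β:
Braid: s1^-1 s3^-1 s2 s1^-1 s3^-1 s2 s3^-1 on 4 strands, 7 crossings.
Writhe w = (#positive) - (#negative) = 2 - 5 = -3.
Enumerate smoothing states for the bracket polynomial. There are 2^7 = 128 states.
For each crossing: s=0 is the vertical smoothing, s=1 horizontal. Crossing k contributes A^(sign_k * (1 - 2*s_k)); loop factor d = -A^2 - A^-2.
Tabulate the states by total A-exponent and number of loops L (A-exp: L × count):
  A^7: L=5 ×1
  A^5: L=4 ×7
  A^3: L=3 ×20, L=5 ×1
  A^1: L=2 ×29, L=4 ×6
  A^-1: L=1 ×19, L=3 ×16
  A^-3: L=2 ×19, L=4 ×2
  A^-5: L=3 ×7
  A^-7: L=4 ×1
Each group contributes A^e * Σ count * d^(L-1):
Powers of d = -A^2 - A^-2: d^2 = A^4 + 2 + A^-4; d^3 = -A^6 - 3*A^2 - 3*A^-2 - A^-6; d^4 = A^8 + 4*A^4 + 6 + 4*A^-4 + A^-8.
  A^7 * (d^4) = A^15 + 4*A^11 + 6*A^7 + 4*A^3 + A^-1
  A^5 * (7*d^3) = -7*A^11 - 21*A^7 - 21*A^3 - 7*A^-1
  A^3 * (20*d^2 + d^4) = A^11 + 24*A^7 + 46*A^3 + 24*A^-1 + A^-5
  A^1 * (29*d + 6*d^3) = -6*A^7 - 47*A^3 - 47*A^-1 - 6*A^-5
  A^-1 * (19 + 16*d^2) = 16*A^3 + 51*A^-1 + 16*A^-5
  A^-3 * (19*d + 2*d^3) = -2*A^3 - 25*A^-1 - 25*A^-5 - 2*A^-9
  A^-5 * (7*d^2) = 7*A^-1 + 14*A^-5 + 7*A^-9
  A^-7 * (d^3) = -A^-1 - 3*A^-5 - 3*A^-9 - A^-13
Summing the groups: <K> = A^15 - 2*A^11 + 3*A^7 - 4*A^3 + 3*A^-1 - 3*A^-5 + 2*A^-9 - A^-13
Normalise by the writhe: (-A^3)^(-w) = (-A^3)^(3) = -A^9, so f(A) = -A^9 * <K> = -A^24 + 2*A^20 - 3*A^16 + 4*A^12 - 3*A^8 + 3*A^4 - 2 + A^-4.
Substitute A = t^(-1/4), i.e. A^e → t^(-e/4): V(t) = t - 2 + 3*t^-1 - 3*t^-2 + 4*t^-3 - 3*t^-4 + 2*t^-5 - t^-6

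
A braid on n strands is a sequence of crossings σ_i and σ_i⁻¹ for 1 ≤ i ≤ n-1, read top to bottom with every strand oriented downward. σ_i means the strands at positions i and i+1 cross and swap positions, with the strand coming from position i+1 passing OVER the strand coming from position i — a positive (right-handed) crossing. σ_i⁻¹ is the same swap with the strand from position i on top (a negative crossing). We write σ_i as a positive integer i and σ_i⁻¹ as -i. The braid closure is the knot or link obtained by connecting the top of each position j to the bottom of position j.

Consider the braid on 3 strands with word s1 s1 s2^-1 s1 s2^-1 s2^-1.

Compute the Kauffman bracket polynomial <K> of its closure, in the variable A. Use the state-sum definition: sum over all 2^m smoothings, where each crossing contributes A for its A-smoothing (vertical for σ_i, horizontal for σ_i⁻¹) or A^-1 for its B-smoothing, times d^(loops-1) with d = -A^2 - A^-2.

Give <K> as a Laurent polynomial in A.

-A^12 + 2*A^8 - 2*A^4 + 3 - 2*A^-4 + 2*A^-8 - A^-12

Derivation:
Braid: s1 s1 s2^-1 s1 s2^-1 s2^-1 on 3 strands, 6 crossings.
Writhe w = (#positive) - (#negative) = 3 - 3 = 0.
Enumerate smoothing states for the bracket polynomial. There are 2^6 = 64 states.
Smooth each crossing (0=||, 1=⌣⌢); contribution A^(Σ sign_k(1-2s_k)) * d^(L-1).
Tabulate the states by total A-exponent and number of loops L (A-exp: L × count):
  A^6: L=4 ×1
  A^4: L=3 ×6
  A^2: L=2 ×14, L=4 ×1
  A^0: L=1 ×13, L=3 ×7
  A^-2: L=2 ×14, L=4 ×1
  A^-4: L=3 ×6
  A^-6: L=4 ×1
Each group contributes A^e * Σ count * d^(L-1):
Powers of d = -A^2 - A^-2: d^2 = A^4 + 2 + A^-4; d^3 = -A^6 - 3*A^2 - 3*A^-2 - A^-6.
  A^6 * (d^3) = -A^12 - 3*A^8 - 3*A^4 - 1
  A^4 * (6*d^2) = 6*A^8 + 12*A^4 + 6
  A^2 * (14*d + d^3) = -A^8 - 17*A^4 - 17 - A^-4
  A^0 * (13 + 7*d^2) = 7*A^4 + 27 + 7*A^-4
  A^-2 * (14*d + d^3) = -A^4 - 17 - 17*A^-4 - A^-8
  A^-4 * (6*d^2) = 6 + 12*A^-4 + 6*A^-8
  A^-6 * (d^3) = -1 - 3*A^-4 - 3*A^-8 - A^-12
Summing the groups: <K> = -A^12 + 2*A^8 - 2*A^4 + 3 - 2*A^-4 + 2*A^-8 - A^-12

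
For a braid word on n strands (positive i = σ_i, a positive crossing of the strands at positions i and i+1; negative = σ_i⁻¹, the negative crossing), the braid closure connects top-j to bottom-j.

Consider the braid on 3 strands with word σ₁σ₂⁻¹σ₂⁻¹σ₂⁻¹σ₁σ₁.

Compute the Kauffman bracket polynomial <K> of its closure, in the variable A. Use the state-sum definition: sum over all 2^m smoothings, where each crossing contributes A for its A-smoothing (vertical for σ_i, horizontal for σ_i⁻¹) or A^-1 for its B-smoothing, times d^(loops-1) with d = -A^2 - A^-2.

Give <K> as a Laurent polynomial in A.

-A^12 + A^8 - A^4 + 3 - A^-4 + A^-8 - A^-12

Derivation:
Braid: s1 s2^-1 s2^-1 s2^-1 s1 s1 on 3 strands, 6 crossings.
Writhe w = (#positive) - (#negative) = 3 - 3 = 0.
State-sum expansion of <K>. There are 2^6 = 64 states.
Smooth each crossing (0=||, 1=⌣⌢); contribution A^(Σ sign_k(1-2s_k)) * d^(L-1).
Tabulate the states by total A-exponent and number of loops L (A-exp: L × count):
  A^6: L=4 ×1
  A^4: L=3 ×6
  A^2: L=2 ×12, L=4 ×3
  A^0: L=1 ×9, L=3 ×10, L=5 ×1
  A^-2: L=2 ×12, L=4 ×3
  A^-4: L=3 ×6
  A^-6: L=4 ×1
Each group contributes A^e * Σ count * d^(L-1):
Powers of d = -A^2 - A^-2: d^2 = A^4 + 2 + A^-4; d^3 = -A^6 - 3*A^2 - 3*A^-2 - A^-6; d^4 = A^8 + 4*A^4 + 6 + 4*A^-4 + A^-8.
  A^6 * (d^3) = -A^12 - 3*A^8 - 3*A^4 - 1
  A^4 * (6*d^2) = 6*A^8 + 12*A^4 + 6
  A^2 * (12*d + 3*d^3) = -3*A^8 - 21*A^4 - 21 - 3*A^-4
  A^0 * (9 + 10*d^2 + d^4) = A^8 + 14*A^4 + 35 + 14*A^-4 + A^-8
  A^-2 * (12*d + 3*d^3) = -3*A^4 - 21 - 21*A^-4 - 3*A^-8
  A^-4 * (6*d^2) = 6 + 12*A^-4 + 6*A^-8
  A^-6 * (d^3) = -1 - 3*A^-4 - 3*A^-8 - A^-12
Summing the groups: <K> = -A^12 + A^8 - A^4 + 3 - A^-4 + A^-8 - A^-12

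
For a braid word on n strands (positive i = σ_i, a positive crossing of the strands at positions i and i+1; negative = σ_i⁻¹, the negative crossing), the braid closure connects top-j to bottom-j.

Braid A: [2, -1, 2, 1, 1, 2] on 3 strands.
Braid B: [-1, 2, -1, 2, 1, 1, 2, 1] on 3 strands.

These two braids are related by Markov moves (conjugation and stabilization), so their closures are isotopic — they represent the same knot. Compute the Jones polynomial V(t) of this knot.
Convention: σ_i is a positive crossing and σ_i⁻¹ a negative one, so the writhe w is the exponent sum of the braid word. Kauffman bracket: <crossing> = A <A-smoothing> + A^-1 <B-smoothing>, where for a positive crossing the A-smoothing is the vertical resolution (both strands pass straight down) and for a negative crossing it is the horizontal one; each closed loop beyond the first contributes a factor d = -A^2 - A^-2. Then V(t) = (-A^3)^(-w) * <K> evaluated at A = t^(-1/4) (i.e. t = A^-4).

Markov-equivalent braids have isotopic closures, hence identical knot invariants. Strip the Markov moves from each word to reach a common short braid β, then compute V(t) once on β.
Braid A: s2 s1^-1 s2 s1 s1 s2 on 3 strands has no conjugating prefix/suffix or stabilization to strip; take β = s2 s1^-1 s2 s1 s1 s2.
Braid B: s1^-1 s2 s1^-1 s2 s1 s1 s2 s1 on 3 strands reduces by inverse Markov moves (closure unchanged at each step):
  Deconjugate: the word is γ·β·γ⁻¹ with γ = s1^-1 (prefix) and γ⁻¹ = s1 (suffix); strip both.
Reduced to β = s2 s1^-1 s2 s1 s1 s2 on 3 strands, 6 crossings.
Both give the same β = s2 s1^-1 s2 s1 s1 s2 on 3 strands, so one state sum suffices:
Braid: s2 s1^-1 s2 s1 s1 s2 on 3 strands, 6 crossings.
Writhe w = (#positive) - (#negative) = 5 - 1 = 4.
Enumerate smoothing states for the bracket polynomial. There are 2^6 = 64 states.
Smooth each crossing (0=||, 1=⌣⌢); contribution A^(Σ sign_k(1-2s_k)) * d^(L-1).
Tabulate the states by total A-exponent and number of loops L (A-exp: L × count):
  A^6: L=2 ×1
  A^4: L=1 ×3, L=3 ×3
  A^2: L=2 ×14, L=4 ×1
  A^0: L=1 ×10, L=3 ×10
  A^-2: L=2 ×13, L=4 ×2
  A^-4: L=3 ×6
  A^-6: L=4 ×1
Each group contributes A^e * Σ count * d^(L-1):
Powers of d = -A^2 - A^-2: d^2 = A^4 + 2 + A^-4; d^3 = -A^6 - 3*A^2 - 3*A^-2 - A^-6.
  A^6 * (d) = -A^8 - A^4
  A^4 * (3 + 3*d^2) = 3*A^8 + 9*A^4 + 3
  A^2 * (14*d + d^3) = -A^8 - 17*A^4 - 17 - A^-4
  A^0 * (10 + 10*d^2) = 10*A^4 + 30 + 10*A^-4
  A^-2 * (13*d + 2*d^3) = -2*A^4 - 19 - 19*A^-4 - 2*A^-8
  A^-4 * (6*d^2) = 6 + 12*A^-4 + 6*A^-8
  A^-6 * (d^3) = -1 - 3*A^-4 - 3*A^-8 - A^-12
Summing the groups: <K> = A^8 - A^4 + 2 - A^-4 + A^-8 - A^-12
Normalise by the writhe: (-A^3)^(-w) = (-A^3)^(-4) = A^-12, so f(A) = A^-12 * <K> = A^-4 - A^-8 + 2*A^-12 - A^-16 + A^-20 - A^-24.
Substitute A = t^(-1/4), i.e. A^e → t^(-e/4): V(t) = -t^6 + t^5 - t^4 + 2*t^3 - t^2 + t

Answer: -t^6 + t^5 - t^4 + 2*t^3 - t^2 + t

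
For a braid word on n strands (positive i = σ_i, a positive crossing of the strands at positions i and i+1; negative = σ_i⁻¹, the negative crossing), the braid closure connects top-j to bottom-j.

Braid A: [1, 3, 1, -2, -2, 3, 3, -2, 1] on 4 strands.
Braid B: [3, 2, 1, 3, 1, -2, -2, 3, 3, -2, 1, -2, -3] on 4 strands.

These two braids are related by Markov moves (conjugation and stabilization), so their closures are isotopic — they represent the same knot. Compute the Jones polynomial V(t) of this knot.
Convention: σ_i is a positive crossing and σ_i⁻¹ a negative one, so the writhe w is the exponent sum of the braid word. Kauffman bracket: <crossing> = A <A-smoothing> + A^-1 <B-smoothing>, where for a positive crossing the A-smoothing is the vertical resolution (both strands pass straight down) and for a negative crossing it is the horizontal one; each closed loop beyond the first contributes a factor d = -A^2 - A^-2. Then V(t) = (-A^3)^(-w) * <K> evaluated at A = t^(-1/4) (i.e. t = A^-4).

Markov-equivalent braids have isotopic closures, hence identical knot invariants. Strip the Markov moves from each word to reach a common short braid β, then compute V(t) once on β.
Braid A: s1 s3 s1 s2^-1 s2^-1 s3 s3 s2^-1 s1 on 4 strands has no conjugating prefix/suffix or stabilization to strip; take β = s1 s3 s1 s2^-1 s2^-1 s3 s3 s2^-1 s1.
Braid B: s3 s2 s1 s3 s1 s2^-1 s2^-1 s3 s3 s2^-1 s1 s2^-1 s3^-1 on 4 strands reduces by inverse Markov moves (closure unchanged at each step):
  Deconjugate: the word is γ·β·γ⁻¹ with γ = s3 s2 (prefix) and γ⁻¹ = s2^-1 s3^-1 (suffix); strip both.
Reduced to β = s1 s3 s1 s2^-1 s2^-1 s3 s3 s2^-1 s1 on 4 strands, 9 crossings.
Both give the same β = s1 s3 s1 s2^-1 s2^-1 s3 s3 s2^-1 s1 on 4 strands, so one state sum suffices:
Braid: s1 s3 s1 s2^-1 s2^-1 s3 s3 s2^-1 s1 on 4 strands, 9 crossings.
Writhe w = (#positive) - (#negative) = 6 - 3 = 3.
Enumerate smoothing states for the bracket polynomial. There are 2^9 = 512 states.
For each crossing: s=0 is the vertical smoothing, s=1 horizontal. Crossing k contributes A^(sign_k * (1 - 2*s_k)); loop factor d = -A^2 - A^-2.
Tabulate the states by total A-exponent and number of loops L (A-exp: L × count):
  A^9: L=5 ×1
  A^7: L=4 ×9
  A^5: L=3 ×32, L=5 ×4
  A^3: L=2 ×55, L=4 ×28, L=6 ×1
  A^1: L=1 ×39, L=3 ×77, L=5 ×10
  A^-1: L=2 ×81, L=4 ×44, L=6 ×1
  A^-3: L=3 ×73, L=5 ×11
  A^-5: L=4 ×35, L=6 ×1
  A^-7: L=5 ×9
  A^-9: L=6 ×1
Each group contributes A^e * Σ count * d^(L-1):
Powers of d = -A^2 - A^-2: d^2 = A^4 + 2 + A^-4; d^3 = -A^6 - 3*A^2 - 3*A^-2 - A^-6; d^4 = A^8 + 4*A^4 + 6 + 4*A^-4 + A^-8; d^5 = -A^10 - 5*A^6 - 10*A^2 - 10*A^-2 - 5*A^-6 - A^-10.
  A^9 * (d^4) = A^17 + 4*A^13 + 6*A^9 + 4*A^5 + A
  A^7 * (9*d^3) = -9*A^13 - 27*A^9 - 27*A^5 - 9*A
  A^5 * (32*d^2 + 4*d^4) = 4*A^13 + 48*A^9 + 88*A^5 + 48*A + 4*A^-3
  A^3 * (55*d + 28*d^3 + d^5) = -A^13 - 33*A^9 - 149*A^5 - 149*A - 33*A^-3 - A^-7
  A^1 * (39 + 77*d^2 + 10*d^4) = 10*A^9 + 117*A^5 + 253*A + 117*A^-3 + 10*A^-7
  A^-1 * (81*d + 44*d^3 + d^5) = -A^9 - 49*A^5 - 223*A - 223*A^-3 - 49*A^-7 - A^-11
  A^-3 * (73*d^2 + 11*d^4) = 11*A^5 + 117*A + 212*A^-3 + 117*A^-7 + 11*A^-11
  A^-5 * (35*d^3 + d^5) = -A^5 - 40*A - 115*A^-3 - 115*A^-7 - 40*A^-11 - A^-15
  A^-7 * (9*d^4) = 9*A + 36*A^-3 + 54*A^-7 + 36*A^-11 + 9*A^-15
  A^-9 * (d^5) = -A - 5*A^-3 - 10*A^-7 - 10*A^-11 - 5*A^-15 - A^-19
Summing the groups: <K> = A^17 - 2*A^13 + 3*A^9 - 6*A^5 + 6*A - 7*A^-3 + 6*A^-7 - 4*A^-11 + 3*A^-15 - A^-19
Normalise by the writhe: (-A^3)^(-w) = (-A^3)^(-3) = -A^-9, so f(A) = -A^-9 * <K> = -A^8 + 2*A^4 - 3 + 6*A^-4 - 6*A^-8 + 7*A^-12 - 6*A^-16 + 4*A^-20 - 3*A^-24 + A^-28.
Substitute A = t^(-1/4), i.e. A^e → t^(-e/4): V(t) = t^7 - 3*t^6 + 4*t^5 - 6*t^4 + 7*t^3 - 6*t^2 + 6*t - 3 + 2*t^-1 - t^-2

Answer: t^7 - 3*t^6 + 4*t^5 - 6*t^4 + 7*t^3 - 6*t^2 + 6*t - 3 + 2*t^-1 - t^-2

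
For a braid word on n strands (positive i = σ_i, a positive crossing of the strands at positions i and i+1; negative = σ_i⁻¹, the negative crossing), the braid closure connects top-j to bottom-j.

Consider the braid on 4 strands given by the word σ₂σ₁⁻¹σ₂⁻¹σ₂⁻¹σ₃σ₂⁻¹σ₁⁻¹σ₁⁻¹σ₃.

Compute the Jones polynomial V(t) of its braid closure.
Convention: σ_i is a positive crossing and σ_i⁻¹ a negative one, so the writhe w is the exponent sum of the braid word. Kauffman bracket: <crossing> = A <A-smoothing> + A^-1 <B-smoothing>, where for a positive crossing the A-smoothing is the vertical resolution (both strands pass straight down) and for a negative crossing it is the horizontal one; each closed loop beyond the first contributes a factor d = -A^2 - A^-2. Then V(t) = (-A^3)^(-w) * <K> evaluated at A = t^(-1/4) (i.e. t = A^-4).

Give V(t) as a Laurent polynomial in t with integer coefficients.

Braid: s2 s1^-1 s2^-1 s2^-1 s3 s2^-1 s1^-1 s1^-1 s3 on 4 strands, 9 crossings.
Writhe w = (#positive) - (#negative) = 3 - 6 = -3.
Enumerate smoothing states for the bracket polynomial. There are 2^9 = 512 states.
Smooth each crossing (0=||, 1=⌣⌢); contribution A^(Σ sign_k(1-2s_k)) * d^(L-1).
Tabulate the states by total A-exponent and number of loops L (A-exp: L × count):
  A^9: L=6 ×1
  A^7: L=5 ×9
  A^5: L=4 ×35, L=6 ×1
  A^3: L=3 ×73, L=5 ×11
  A^1: L=2 ×82, L=4 ×43, L=6 ×1
  A^-1: L=1 ×40, L=3 ×79, L=5 ×7
  A^-3: L=2 ×63, L=4 ×21
  A^-5: L=1 ×9, L=3 ×26, L=5 ×1
  A^-7: L=2 ×6, L=4 ×3
  A^-9: L=3 ×1
Each group contributes A^e * Σ count * d^(L-1):
Powers of d = -A^2 - A^-2: d^2 = A^4 + 2 + A^-4; d^3 = -A^6 - 3*A^2 - 3*A^-2 - A^-6; d^4 = A^8 + 4*A^4 + 6 + 4*A^-4 + A^-8; d^5 = -A^10 - 5*A^6 - 10*A^2 - 10*A^-2 - 5*A^-6 - A^-10.
  A^9 * (d^5) = -A^19 - 5*A^15 - 10*A^11 - 10*A^7 - 5*A^3 - A^-1
  A^7 * (9*d^4) = 9*A^15 + 36*A^11 + 54*A^7 + 36*A^3 + 9*A^-1
  A^5 * (35*d^3 + d^5) = -A^15 - 40*A^11 - 115*A^7 - 115*A^3 - 40*A^-1 - A^-5
  A^3 * (73*d^2 + 11*d^4) = 11*A^11 + 117*A^7 + 212*A^3 + 117*A^-1 + 11*A^-5
  A^1 * (82*d + 43*d^3 + d^5) = -A^11 - 48*A^7 - 221*A^3 - 221*A^-1 - 48*A^-5 - A^-9
  A^-1 * (40 + 79*d^2 + 7*d^4) = 7*A^7 + 107*A^3 + 240*A^-1 + 107*A^-5 + 7*A^-9
  A^-3 * (63*d + 21*d^3) = -21*A^3 - 126*A^-1 - 126*A^-5 - 21*A^-9
  A^-5 * (9 + 26*d^2 + d^4) = A^3 + 30*A^-1 + 67*A^-5 + 30*A^-9 + A^-13
  A^-7 * (6*d + 3*d^3) = -3*A^-1 - 15*A^-5 - 15*A^-9 - 3*A^-13
  A^-9 * (d^2) = A^-5 + 2*A^-9 + A^-13
Summing the groups: <K> = -A^19 + 3*A^15 - 4*A^11 + 5*A^7 - 6*A^3 + 5*A^-1 - 4*A^-5 + 2*A^-9 - A^-13
Normalise by the writhe: (-A^3)^(-w) = (-A^3)^(3) = -A^9, so f(A) = -A^9 * <K> = A^28 - 3*A^24 + 4*A^20 - 5*A^16 + 6*A^12 - 5*A^8 + 4*A^4 - 2 + A^-4.
Substitute A = t^(-1/4), i.e. A^e → t^(-e/4): V(t) = t - 2 + 4*t^-1 - 5*t^-2 + 6*t^-3 - 5*t^-4 + 4*t^-5 - 3*t^-6 + t^-7

Answer: t - 2 + 4*t^-1 - 5*t^-2 + 6*t^-3 - 5*t^-4 + 4*t^-5 - 3*t^-6 + t^-7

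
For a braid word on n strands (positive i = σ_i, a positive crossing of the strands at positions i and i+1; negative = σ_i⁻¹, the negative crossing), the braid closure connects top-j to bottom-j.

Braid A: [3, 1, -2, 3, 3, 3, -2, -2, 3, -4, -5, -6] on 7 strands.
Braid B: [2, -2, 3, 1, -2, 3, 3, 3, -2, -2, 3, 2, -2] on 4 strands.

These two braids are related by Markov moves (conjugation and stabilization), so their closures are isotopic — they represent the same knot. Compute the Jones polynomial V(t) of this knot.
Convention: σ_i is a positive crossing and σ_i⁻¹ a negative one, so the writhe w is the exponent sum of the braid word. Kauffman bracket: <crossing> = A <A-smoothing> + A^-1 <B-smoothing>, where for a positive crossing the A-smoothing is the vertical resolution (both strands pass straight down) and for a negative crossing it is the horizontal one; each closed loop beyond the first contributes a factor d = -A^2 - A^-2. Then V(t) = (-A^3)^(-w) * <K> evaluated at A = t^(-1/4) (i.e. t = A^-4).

-t^6 + 2*t^5 - 4*t^4 + 5*t^3 - 4*t^2 + 5*t - 3 + 2*t^-1 - t^-2

Derivation:
Markov-equivalent braids have isotopic closures, hence identical knot invariants. Strip the Markov moves from each word to reach a common short braid β, then compute V(t) once on β.
Braid A: s3 s1 s2^-1 s3 s3 s3 s2^-1 s2^-1 s3 s4^-1 s5^-1 s6^-1 on 7 strands reduces by inverse Markov moves (closure unchanged at each step):
  Destabilize: the word has the form β·s6^-1 where s6^-1 occurs only as the final letter (β ∈ B_6); drop it and the last strand → 6 strands.
  Destabilize: the word has the form β·s5^-1 where s5^-1 occurs only as the final letter (β ∈ B_5); drop it and the last strand → 5 strands.
  Destabilize: the word has the form β·s4^-1 where s4^-1 occurs only as the final letter (β ∈ B_4); drop it and the last strand → 4 strands.
Reduced to β = s3 s1 s2^-1 s3 s3 s3 s2^-1 s2^-1 s3 on 4 strands, 9 crossings.
Braid B: s2 s2^-1 s3 s1 s2^-1 s3 s3 s3 s2^-1 s2^-1 s3 s2 s2^-1 on 4 strands reduces by inverse Markov moves (closure unchanged at each step):
  Deconjugate: the word is γ·β·γ⁻¹ with γ = s2 s2^-1 (prefix) and γ⁻¹ = s2 s2^-1 (suffix); strip both.
Reduced to β = s3 s1 s2^-1 s3 s3 s3 s2^-1 s2^-1 s3 on 4 strands, 9 crossings.
Both give the same β = s3 s1 s2^-1 s3 s3 s3 s2^-1 s2^-1 s3 on 4 strands, so one state sum suffices:
Braid: s3 s1 s2^-1 s3 s3 s3 s2^-1 s2^-1 s3 on 4 strands, 9 crossings.
Writhe w = (#positive) - (#negative) = 6 - 3 = 3.
State-sum expansion of <K>. There are 2^9 = 512 states.
Smooth each crossing (0=||, 1=⌣⌢); contribution A^(Σ sign_k(1-2s_k)) * d^(L-1).
Tabulate the states by total A-exponent and number of loops L (A-exp: L × count):
  A^9: L=5 ×1
  A^7: L=4 ×9
  A^5: L=3 ×32, L=5 ×4
  A^3: L=2 ×51, L=4 ×32, L=6 ×1
  A^1: L=1 ×27, L=3 ×81, L=5 ×18
  A^-1: L=2 ×53, L=4 ×67, L=6 ×6
  A^-3: L=3 ×50, L=5 ×33, L=7 ×1
  A^-5: L=4 ×27, L=6 ×9
  A^-7: L=5 ×8, L=7 ×1
  A^-9: L=6 ×1
Each group contributes A^e * Σ count * d^(L-1):
Powers of d = -A^2 - A^-2: d^2 = A^4 + 2 + A^-4; d^3 = -A^6 - 3*A^2 - 3*A^-2 - A^-6; d^4 = A^8 + 4*A^4 + 6 + 4*A^-4 + A^-8; d^5 = -A^10 - 5*A^6 - 10*A^2 - 10*A^-2 - 5*A^-6 - A^-10; d^6 = A^12 + 6*A^8 + 15*A^4 + 20 + 15*A^-4 + 6*A^-8 + A^-12.
  A^9 * (d^4) = A^17 + 4*A^13 + 6*A^9 + 4*A^5 + A
  A^7 * (9*d^3) = -9*A^13 - 27*A^9 - 27*A^5 - 9*A
  A^5 * (32*d^2 + 4*d^4) = 4*A^13 + 48*A^9 + 88*A^5 + 48*A + 4*A^-3
  A^3 * (51*d + 32*d^3 + d^5) = -A^13 - 37*A^9 - 157*A^5 - 157*A - 37*A^-3 - A^-7
  A^1 * (27 + 81*d^2 + 18*d^4) = 18*A^9 + 153*A^5 + 297*A + 153*A^-3 + 18*A^-7
  A^-1 * (53*d + 67*d^3 + 6*d^5) = -6*A^9 - 97*A^5 - 314*A - 314*A^-3 - 97*A^-7 - 6*A^-11
  A^-3 * (50*d^2 + 33*d^4 + d^6) = A^9 + 39*A^5 + 197*A + 318*A^-3 + 197*A^-7 + 39*A^-11 + A^-15
  A^-5 * (27*d^3 + 9*d^5) = -9*A^5 - 72*A - 171*A^-3 - 171*A^-7 - 72*A^-11 - 9*A^-15
  A^-7 * (8*d^4 + d^6) = A^5 + 14*A + 47*A^-3 + 68*A^-7 + 47*A^-11 + 14*A^-15 + A^-19
  A^-9 * (d^5) = -A - 5*A^-3 - 10*A^-7 - 10*A^-11 - 5*A^-15 - A^-19
Summing the groups: <K> = A^17 - 2*A^13 + 3*A^9 - 5*A^5 + 4*A - 5*A^-3 + 4*A^-7 - 2*A^-11 + A^-15
Normalise by the writhe: (-A^3)^(-w) = (-A^3)^(-3) = -A^-9, so f(A) = -A^-9 * <K> = -A^8 + 2*A^4 - 3 + 5*A^-4 - 4*A^-8 + 5*A^-12 - 4*A^-16 + 2*A^-20 - A^-24.
Substitute A = t^(-1/4), i.e. A^e → t^(-e/4): V(t) = -t^6 + 2*t^5 - 4*t^4 + 5*t^3 - 4*t^2 + 5*t - 3 + 2*t^-1 - t^-2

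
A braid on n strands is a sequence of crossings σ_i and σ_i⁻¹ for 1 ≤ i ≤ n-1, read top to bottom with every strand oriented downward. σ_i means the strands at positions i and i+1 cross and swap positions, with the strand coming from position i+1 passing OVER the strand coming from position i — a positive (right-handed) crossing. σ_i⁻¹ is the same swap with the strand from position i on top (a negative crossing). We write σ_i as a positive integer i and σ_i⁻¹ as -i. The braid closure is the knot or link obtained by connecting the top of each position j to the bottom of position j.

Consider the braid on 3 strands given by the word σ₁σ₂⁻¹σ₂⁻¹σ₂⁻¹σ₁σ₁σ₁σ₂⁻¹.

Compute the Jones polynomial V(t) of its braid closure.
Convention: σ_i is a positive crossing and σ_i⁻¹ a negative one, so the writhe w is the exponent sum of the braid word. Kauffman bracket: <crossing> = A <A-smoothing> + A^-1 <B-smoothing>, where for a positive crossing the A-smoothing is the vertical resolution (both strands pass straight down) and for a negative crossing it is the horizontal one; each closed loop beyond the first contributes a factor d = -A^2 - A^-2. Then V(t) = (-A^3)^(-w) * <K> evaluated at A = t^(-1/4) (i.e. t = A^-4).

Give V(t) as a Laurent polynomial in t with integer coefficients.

t^4 - 2*t^3 + 3*t^2 - 4*t + 5 - 4*t^-1 + 3*t^-2 - 2*t^-3 + t^-4

Derivation:
Braid: s1 s2^-1 s2^-1 s2^-1 s1 s1 s1 s2^-1 on 3 strands, 8 crossings.
Writhe w = (#positive) - (#negative) = 4 - 4 = 0.
Enumerate smoothing states for the bracket polynomial. There are 2^8 = 256 states.
Smooth each crossing (0=||, 1=⌣⌢); contribution A^(Σ sign_k(1-2s_k)) * d^(L-1).
Tabulate the states by total A-exponent and number of loops L (A-exp: L × count):
  A^8: L=5 ×1
  A^6: L=4 ×8
  A^4: L=3 ×25, L=5 ×3
  A^2: L=2 ×37, L=4 ×18, L=6 ×1
  A^0: L=1 ×25, L=3 ×37, L=5 ×8
  A^-2: L=2 ×37, L=4 ×18, L=6 ×1
  A^-4: L=3 ×25, L=5 ×3
  A^-6: L=4 ×8
  A^-8: L=5 ×1
Each group contributes A^e * Σ count * d^(L-1):
Powers of d = -A^2 - A^-2: d^2 = A^4 + 2 + A^-4; d^3 = -A^6 - 3*A^2 - 3*A^-2 - A^-6; d^4 = A^8 + 4*A^4 + 6 + 4*A^-4 + A^-8; d^5 = -A^10 - 5*A^6 - 10*A^2 - 10*A^-2 - 5*A^-6 - A^-10.
  A^8 * (d^4) = A^16 + 4*A^12 + 6*A^8 + 4*A^4 + 1
  A^6 * (8*d^3) = -8*A^12 - 24*A^8 - 24*A^4 - 8
  A^4 * (25*d^2 + 3*d^4) = 3*A^12 + 37*A^8 + 68*A^4 + 37 + 3*A^-4
  A^2 * (37*d + 18*d^3 + d^5) = -A^12 - 23*A^8 - 101*A^4 - 101 - 23*A^-4 - A^-8
  A^0 * (25 + 37*d^2 + 8*d^4) = 8*A^8 + 69*A^4 + 147 + 69*A^-4 + 8*A^-8
  A^-2 * (37*d + 18*d^3 + d^5) = -A^8 - 23*A^4 - 101 - 101*A^-4 - 23*A^-8 - A^-12
  A^-4 * (25*d^2 + 3*d^4) = 3*A^4 + 37 + 68*A^-4 + 37*A^-8 + 3*A^-12
  A^-6 * (8*d^3) = -8 - 24*A^-4 - 24*A^-8 - 8*A^-12
  A^-8 * (d^4) = 1 + 4*A^-4 + 6*A^-8 + 4*A^-12 + A^-16
Summing the groups: <K> = A^16 - 2*A^12 + 3*A^8 - 4*A^4 + 5 - 4*A^-4 + 3*A^-8 - 2*A^-12 + A^-16
Normalise by the writhe: (-A^3)^(-w) = (-A^3)^(0) = 1, so f(A) = 1 * <K> = A^16 - 2*A^12 + 3*A^8 - 4*A^4 + 5 - 4*A^-4 + 3*A^-8 - 2*A^-12 + A^-16.
Substitute A = t^(-1/4), i.e. A^e → t^(-e/4): V(t) = t^4 - 2*t^3 + 3*t^2 - 4*t + 5 - 4*t^-1 + 3*t^-2 - 2*t^-3 + t^-4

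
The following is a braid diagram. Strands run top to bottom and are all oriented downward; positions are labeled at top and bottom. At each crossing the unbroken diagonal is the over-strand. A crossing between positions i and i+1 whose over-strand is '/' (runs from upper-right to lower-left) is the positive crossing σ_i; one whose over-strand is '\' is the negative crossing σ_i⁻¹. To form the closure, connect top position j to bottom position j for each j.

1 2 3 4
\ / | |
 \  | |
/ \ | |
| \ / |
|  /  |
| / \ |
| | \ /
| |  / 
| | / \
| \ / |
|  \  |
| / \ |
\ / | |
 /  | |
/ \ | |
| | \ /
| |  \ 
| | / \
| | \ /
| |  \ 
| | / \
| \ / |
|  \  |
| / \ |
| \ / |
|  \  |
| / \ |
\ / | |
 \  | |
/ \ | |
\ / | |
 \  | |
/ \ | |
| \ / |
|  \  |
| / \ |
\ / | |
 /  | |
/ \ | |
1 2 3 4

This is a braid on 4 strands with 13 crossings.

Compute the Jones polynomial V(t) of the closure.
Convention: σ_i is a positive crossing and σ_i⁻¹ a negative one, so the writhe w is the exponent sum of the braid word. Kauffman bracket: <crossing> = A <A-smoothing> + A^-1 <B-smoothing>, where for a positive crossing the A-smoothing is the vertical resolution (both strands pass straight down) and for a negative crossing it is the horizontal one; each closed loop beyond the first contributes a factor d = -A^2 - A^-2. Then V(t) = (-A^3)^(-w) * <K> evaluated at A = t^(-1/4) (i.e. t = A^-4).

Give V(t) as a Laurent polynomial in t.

t^-1 - t^-2 + 2*t^-3 - 2*t^-4 + 2*t^-5 - t^-6 + t^-7 - t^-8

Derivation:
Reading the diagram top to bottom ('/'-over between positions i,i+1 = s_i, '\'-over = s_i^-1): braid word = s1^-1 s2 s3 s2^-1 s1 s3^-1 s3^-1 s2^-1 s2^-1 s1^-1 s1^-1 s2^-1 s1.
The presented braid s1^-1 s2 s3 s2^-1 s1 s3^-1 s3^-1 s2^-1 s2^-1 s1^-1 s1^-1 s2^-1 s1 on 4 strands reduces by inverse Markov moves (closure unchanged at each step):
  Deconjugate: the word is γ·β·γ⁻¹ with γ = s1^-1 s2 (prefix) and γ⁻¹ = s2^-1 s1 (suffix); strip both.
Reduced to β = s3 s2^-1 s1 s3^-1 s3^-1 s2^-1 s2^-1 s1^-1 s1^-1 on 4 strands, 9 crossings.
Compute on β:
Braid: s3 s2^-1 s1 s3^-1 s3^-1 s2^-1 s2^-1 s1^-1 s1^-1 on 4 strands, 9 crossings.
Writhe w = (#positive) - (#negative) = 2 - 7 = -5.
Enumerate smoothing states for the bracket polynomial. There are 2^9 = 512 states.
Smooth each crossing (0=||, 1=⌣⌢); contribution A^(Σ sign_k(1-2s_k)) * d^(L-1).
Tabulate the states by total A-exponent and number of loops L (A-exp: L × count):
  A^9: L=5 ×1
  A^7: L=4 ×9
  A^5: L=3 ×31, L=5 ×5
  A^3: L=2 ×48, L=4 ×35, L=6 ×1
  A^1: L=1 ×28, L=3 ×86, L=5 ×12
  A^-1: L=2 ×82, L=4 ×43, L=6 ×1
  A^-3: L=1 ×20, L=3 ×58, L=5 ×6
  A^-5: L=2 ×25, L=4 ×11
  A^-7: L=1 ×3, L=3 ×6
  A^-9: L=2 ×1
Each group contributes A^e * Σ count * d^(L-1):
Powers of d = -A^2 - A^-2: d^2 = A^4 + 2 + A^-4; d^3 = -A^6 - 3*A^2 - 3*A^-2 - A^-6; d^4 = A^8 + 4*A^4 + 6 + 4*A^-4 + A^-8; d^5 = -A^10 - 5*A^6 - 10*A^2 - 10*A^-2 - 5*A^-6 - A^-10.
  A^9 * (d^4) = A^17 + 4*A^13 + 6*A^9 + 4*A^5 + A
  A^7 * (9*d^3) = -9*A^13 - 27*A^9 - 27*A^5 - 9*A
  A^5 * (31*d^2 + 5*d^4) = 5*A^13 + 51*A^9 + 92*A^5 + 51*A + 5*A^-3
  A^3 * (48*d + 35*d^3 + d^5) = -A^13 - 40*A^9 - 163*A^5 - 163*A - 40*A^-3 - A^-7
  A^1 * (28 + 86*d^2 + 12*d^4) = 12*A^9 + 134*A^5 + 272*A + 134*A^-3 + 12*A^-7
  A^-1 * (82*d + 43*d^3 + d^5) = -A^9 - 48*A^5 - 221*A - 221*A^-3 - 48*A^-7 - A^-11
  A^-3 * (20 + 58*d^2 + 6*d^4) = 6*A^5 + 82*A + 172*A^-3 + 82*A^-7 + 6*A^-11
  A^-5 * (25*d + 11*d^3) = -11*A - 58*A^-3 - 58*A^-7 - 11*A^-11
  A^-7 * (3 + 6*d^2) = 6*A^-3 + 15*A^-7 + 6*A^-11
  A^-9 * (d) = -A^-7 - A^-11
Summing the groups: <K> = A^17 - A^13 + A^9 - 2*A^5 + 2*A - 2*A^-3 + A^-7 - A^-11
Normalise by the writhe: (-A^3)^(-w) = (-A^3)^(5) = -A^15, so f(A) = -A^15 * <K> = -A^32 + A^28 - A^24 + 2*A^20 - 2*A^16 + 2*A^12 - A^8 + A^4.
Substitute A = t^(-1/4), i.e. A^e → t^(-e/4): V(t) = t^-1 - t^-2 + 2*t^-3 - 2*t^-4 + 2*t^-5 - t^-6 + t^-7 - t^-8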